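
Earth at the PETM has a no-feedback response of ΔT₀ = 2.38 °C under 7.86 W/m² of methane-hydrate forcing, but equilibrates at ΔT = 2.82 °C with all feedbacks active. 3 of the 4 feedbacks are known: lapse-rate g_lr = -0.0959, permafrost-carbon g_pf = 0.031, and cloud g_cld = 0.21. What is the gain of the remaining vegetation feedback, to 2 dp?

Amplification A = ΔT/ΔT₀ = 2.82/2.38 = 1.185.
Total gain g = 1 − 1/A = 1 − 1/1.185 = 0.1561.
Known gains sum to -0.0959 + 0.031 + 0.21 = 0.1451.
g_veg = 0.1561 − 0.1451 = 0.01.

0.01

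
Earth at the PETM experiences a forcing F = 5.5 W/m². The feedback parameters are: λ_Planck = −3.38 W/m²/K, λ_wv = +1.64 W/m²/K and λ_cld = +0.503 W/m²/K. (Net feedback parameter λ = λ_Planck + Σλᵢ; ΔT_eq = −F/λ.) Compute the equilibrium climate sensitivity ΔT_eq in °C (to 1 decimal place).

4.4 °C

Net feedback parameter λ = (−3.38) + (+1.64) + (+0.503) = -1.237 W/m²/K.
ΔT = −F/λ = −5.5/(-1.237) = 4.4 °C.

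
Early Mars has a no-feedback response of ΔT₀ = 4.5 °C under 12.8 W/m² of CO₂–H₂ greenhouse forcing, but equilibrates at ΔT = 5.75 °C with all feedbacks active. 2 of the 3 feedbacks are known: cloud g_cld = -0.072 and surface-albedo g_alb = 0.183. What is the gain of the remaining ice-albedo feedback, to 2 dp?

0.11

Amplification A = ΔT/ΔT₀ = 5.75/4.5 = 1.278.
Total gain g = 1 − 1/A = 1 − 1/1.278 = 0.2175.
Known gains sum to -0.072 + 0.183 = 0.111.
g_ice = 0.2175 − 0.111 = 0.11.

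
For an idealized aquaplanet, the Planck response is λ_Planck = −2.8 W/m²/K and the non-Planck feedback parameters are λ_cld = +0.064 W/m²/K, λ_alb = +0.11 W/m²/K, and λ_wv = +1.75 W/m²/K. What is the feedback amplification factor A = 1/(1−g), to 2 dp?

Convert to gains: g_cld = 0.064/2.8 = 0.02286; g_alb = 0.11/2.8 = 0.03929; g_wv = 1.75/2.8 = 0.625.
Total gain g = 0.68715.
A = 1/(1 − 0.68715) = 3.20.

3.20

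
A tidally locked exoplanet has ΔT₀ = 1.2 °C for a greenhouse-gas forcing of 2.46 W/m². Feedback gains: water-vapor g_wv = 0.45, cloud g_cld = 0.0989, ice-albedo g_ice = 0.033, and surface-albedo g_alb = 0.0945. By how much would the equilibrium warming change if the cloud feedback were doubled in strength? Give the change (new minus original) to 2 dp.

1.63 °C

Original: g = 0.6764, ΔT = 1.2/(1−0.6764) = 3.7083 °C.
With doubled cloud: g' = 0.7753, ΔT' = 1.2/(1−0.7753) = 5.3405 °C.
Change = 5.3405 − 3.7083 = 1.63 °C.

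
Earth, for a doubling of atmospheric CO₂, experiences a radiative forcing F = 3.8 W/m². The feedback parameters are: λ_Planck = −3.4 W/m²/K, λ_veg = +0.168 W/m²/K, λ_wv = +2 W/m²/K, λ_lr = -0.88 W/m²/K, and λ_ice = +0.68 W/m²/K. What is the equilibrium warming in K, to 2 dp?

Net feedback parameter λ = (−3.4) + (+0.168) + (+2) + (-0.88) + (+0.68) = -1.432 W/m²/K.
ΔT = −F/λ = −3.8/(-1.432) = 2.65 K.

2.65 K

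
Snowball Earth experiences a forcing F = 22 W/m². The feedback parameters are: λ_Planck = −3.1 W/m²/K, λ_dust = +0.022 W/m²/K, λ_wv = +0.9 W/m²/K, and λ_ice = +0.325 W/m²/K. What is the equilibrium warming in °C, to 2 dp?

11.87 °C

Net feedback parameter λ = (−3.1) + (+0.022) + (+0.9) + (+0.325) = -1.853 W/m²/K.
ΔT = −F/λ = −22/(-1.853) = 11.87 °C.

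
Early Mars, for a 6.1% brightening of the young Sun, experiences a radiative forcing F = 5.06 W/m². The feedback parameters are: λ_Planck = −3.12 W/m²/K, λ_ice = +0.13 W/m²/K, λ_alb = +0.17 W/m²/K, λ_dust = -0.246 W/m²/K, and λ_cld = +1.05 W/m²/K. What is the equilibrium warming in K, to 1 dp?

2.5 K

Net feedback parameter λ = (−3.12) + (+0.13) + (+0.17) + (-0.246) + (+1.05) = -2.016 W/m²/K.
ΔT = −F/λ = −5.06/(-2.016) = 2.5 K.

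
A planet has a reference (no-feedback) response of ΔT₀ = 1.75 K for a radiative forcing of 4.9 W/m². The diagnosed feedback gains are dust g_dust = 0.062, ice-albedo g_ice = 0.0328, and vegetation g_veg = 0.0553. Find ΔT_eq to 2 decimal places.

2.06 K

Total gain g = 0.062 + 0.0328 + 0.0553 = 0.1501.
Amplification A = 1/(1 − 0.1501) = 1.177.
ΔT = 1.75 × 1.177 = 2.06 K.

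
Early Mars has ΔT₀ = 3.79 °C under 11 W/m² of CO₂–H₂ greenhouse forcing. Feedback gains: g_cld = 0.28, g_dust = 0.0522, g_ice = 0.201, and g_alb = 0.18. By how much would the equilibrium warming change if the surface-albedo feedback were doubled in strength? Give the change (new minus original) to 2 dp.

Original: g = 0.7132, ΔT = 3.79/(1−0.7132) = 13.2148 °C.
With doubled surface-albedo: g' = 0.8932, ΔT' = 3.79/(1−0.8932) = 35.4869 °C.
Change = 35.4869 − 13.2148 = 22.27 °C.

22.27 °C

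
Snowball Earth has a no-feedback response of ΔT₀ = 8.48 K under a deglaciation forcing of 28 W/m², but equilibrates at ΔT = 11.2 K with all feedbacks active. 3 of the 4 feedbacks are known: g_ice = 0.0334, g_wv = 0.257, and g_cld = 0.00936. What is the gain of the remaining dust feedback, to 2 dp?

Amplification A = ΔT/ΔT₀ = 11.2/8.48 = 1.321.
Total gain g = 1 − 1/A = 1 − 1/1.321 = 0.243.
Known gains sum to 0.0334 + 0.257 + 0.00936 = 0.29976.
g_dust = 0.243 − 0.29976 = -0.06.

-0.06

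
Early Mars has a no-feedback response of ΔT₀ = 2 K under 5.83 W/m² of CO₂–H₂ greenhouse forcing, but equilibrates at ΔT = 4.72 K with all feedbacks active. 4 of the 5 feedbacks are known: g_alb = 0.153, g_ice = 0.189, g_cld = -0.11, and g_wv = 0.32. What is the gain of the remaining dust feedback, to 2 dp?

0.02

Amplification A = ΔT/ΔT₀ = 4.72/2 = 2.36.
Total gain g = 1 − 1/A = 1 − 1/2.36 = 0.5763.
Known gains sum to 0.153 + 0.189 − 0.11 + 0.32 = 0.552.
g_dust = 0.5763 − 0.552 = 0.02.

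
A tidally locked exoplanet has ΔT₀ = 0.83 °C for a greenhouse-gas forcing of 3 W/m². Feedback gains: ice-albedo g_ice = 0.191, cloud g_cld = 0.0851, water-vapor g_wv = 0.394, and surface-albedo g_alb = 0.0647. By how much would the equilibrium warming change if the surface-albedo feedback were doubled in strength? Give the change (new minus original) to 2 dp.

1.01 °C

Original: g = 0.7348, ΔT = 0.83/(1−0.7348) = 3.1297 °C.
With doubled surface-albedo: g' = 0.7995, ΔT' = 0.83/(1−0.7995) = 4.1397 °C.
Change = 4.1397 − 3.1297 = 1.01 °C.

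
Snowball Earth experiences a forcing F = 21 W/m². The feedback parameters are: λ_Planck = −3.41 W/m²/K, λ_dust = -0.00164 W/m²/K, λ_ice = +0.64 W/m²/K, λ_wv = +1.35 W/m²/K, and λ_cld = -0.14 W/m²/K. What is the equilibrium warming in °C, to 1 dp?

Net feedback parameter λ = (−3.41) + (-0.00164) + (+0.64) + (+1.35) + (-0.14) = -1.56164 W/m²/K.
ΔT = −F/λ = −21/(-1.56164) = 13.4 °C.

13.4 °C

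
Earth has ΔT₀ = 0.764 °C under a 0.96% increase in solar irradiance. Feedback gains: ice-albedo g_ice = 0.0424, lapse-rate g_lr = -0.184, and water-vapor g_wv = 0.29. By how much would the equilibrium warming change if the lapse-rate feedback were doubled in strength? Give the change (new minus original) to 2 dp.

-0.16 °C

Original: g = 0.1484, ΔT = 0.764/(1−0.1484) = 0.8971 °C.
With doubled lapse-rate: g' = -0.0356, ΔT' = 0.764/(1+0.0356) = 0.7377 °C.
Change = 0.7377 − 0.8971 = -0.16 °C.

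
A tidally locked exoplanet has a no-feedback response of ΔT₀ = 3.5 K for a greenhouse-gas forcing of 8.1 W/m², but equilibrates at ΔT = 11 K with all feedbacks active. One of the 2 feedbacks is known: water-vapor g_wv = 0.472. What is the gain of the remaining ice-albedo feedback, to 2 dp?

Amplification A = ΔT/ΔT₀ = 11/3.5 = 3.143.
Total gain g = 1 − 1/A = 1 − 1/3.143 = 0.6818.
The known gain is 0.472.
g_ice = 0.6818 − 0.472 = 0.21.

0.21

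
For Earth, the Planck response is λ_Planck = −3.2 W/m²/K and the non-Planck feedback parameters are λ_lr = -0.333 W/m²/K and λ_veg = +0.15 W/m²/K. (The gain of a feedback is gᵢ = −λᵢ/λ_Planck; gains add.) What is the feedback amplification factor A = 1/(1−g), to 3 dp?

0.946

Convert to gains: g_lr = -0.333/3.2 = -0.1041; g_veg = 0.15/3.2 = 0.04687.
Total gain g = -0.05723.
A = 1/(1 + 0.05723) = 0.946.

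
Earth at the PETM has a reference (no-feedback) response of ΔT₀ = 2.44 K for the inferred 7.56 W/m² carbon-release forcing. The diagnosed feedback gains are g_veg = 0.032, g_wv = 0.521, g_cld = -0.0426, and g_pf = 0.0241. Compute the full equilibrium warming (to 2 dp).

Total gain g = 0.032 + 0.521 − 0.0426 + 0.0241 = 0.5345.
Amplification A = 1/(1 − 0.5345) = 2.148.
ΔT = 2.44 × 2.148 = 5.24 K.

5.24 K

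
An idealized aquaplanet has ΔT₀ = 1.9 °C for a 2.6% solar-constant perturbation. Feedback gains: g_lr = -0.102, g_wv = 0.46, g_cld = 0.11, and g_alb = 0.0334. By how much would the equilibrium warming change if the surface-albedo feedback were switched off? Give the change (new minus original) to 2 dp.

-0.24 °C

Original: g = 0.5014, ΔT = 1.9/(1−0.5014) = 3.8107 °C.
Without surface-albedo: g' = 0.468, ΔT' = 1.9/(1−0.468) = 3.5714 °C.
Change = 3.5714 − 3.8107 = -0.24 °C.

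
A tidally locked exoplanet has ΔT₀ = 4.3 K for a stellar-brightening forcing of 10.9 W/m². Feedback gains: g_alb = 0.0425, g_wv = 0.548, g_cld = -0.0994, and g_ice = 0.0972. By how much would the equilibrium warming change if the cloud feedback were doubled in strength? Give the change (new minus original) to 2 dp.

Original: g = 0.5883, ΔT = 4.3/(1−0.5883) = 10.4445 K.
With doubled cloud: g' = 0.4889, ΔT' = 4.3/(1−0.4889) = 8.4132 K.
Change = 8.4132 − 10.4445 = -2.03 K.

-2.03 K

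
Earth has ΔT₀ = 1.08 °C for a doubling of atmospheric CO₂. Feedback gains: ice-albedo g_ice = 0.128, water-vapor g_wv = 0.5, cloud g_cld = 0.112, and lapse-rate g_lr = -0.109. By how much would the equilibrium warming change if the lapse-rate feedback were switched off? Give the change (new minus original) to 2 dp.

Original: g = 0.631, ΔT = 1.08/(1−0.631) = 2.9268 °C.
Without lapse-rate: g' = 0.74, ΔT' = 1.08/(1−0.74) = 4.1538 °C.
Change = 4.1538 − 2.9268 = 1.23 °C.

1.23 °C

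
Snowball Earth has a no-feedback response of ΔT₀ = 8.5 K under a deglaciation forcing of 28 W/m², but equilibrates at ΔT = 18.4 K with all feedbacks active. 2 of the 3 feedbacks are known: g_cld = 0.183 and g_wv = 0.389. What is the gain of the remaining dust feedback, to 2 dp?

Amplification A = ΔT/ΔT₀ = 18.4/8.5 = 2.165.
Total gain g = 1 − 1/A = 1 − 1/2.165 = 0.5381.
Known gains sum to 0.183 + 0.389 = 0.572.
g_dust = 0.5381 − 0.572 = -0.03.

-0.03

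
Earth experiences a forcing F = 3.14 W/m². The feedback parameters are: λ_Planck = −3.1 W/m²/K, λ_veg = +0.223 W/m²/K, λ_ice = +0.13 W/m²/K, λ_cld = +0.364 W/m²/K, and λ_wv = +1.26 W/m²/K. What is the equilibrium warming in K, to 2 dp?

2.80 K

Net feedback parameter λ = (−3.1) + (+0.223) + (+0.13) + (+0.364) + (+1.26) = -1.123 W/m²/K.
ΔT = −F/λ = −3.14/(-1.123) = 2.80 K.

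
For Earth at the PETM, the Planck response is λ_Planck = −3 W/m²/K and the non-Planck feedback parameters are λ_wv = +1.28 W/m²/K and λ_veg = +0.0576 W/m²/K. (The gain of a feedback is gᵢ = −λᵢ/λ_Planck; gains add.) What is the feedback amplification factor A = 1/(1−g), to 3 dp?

Convert to gains: g_wv = 1.28/3 = 0.4267; g_veg = 0.0576/3 = 0.0192.
Total gain g = 0.4459.
A = 1/(1 − 0.4459) = 1.805.

1.805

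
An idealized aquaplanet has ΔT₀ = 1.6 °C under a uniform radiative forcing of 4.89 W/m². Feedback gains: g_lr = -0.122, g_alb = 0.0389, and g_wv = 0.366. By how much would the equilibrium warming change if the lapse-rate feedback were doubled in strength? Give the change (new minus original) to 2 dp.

-0.32 °C

Original: g = 0.2829, ΔT = 1.6/(1−0.2829) = 2.2312 °C.
With doubled lapse-rate: g' = 0.1609, ΔT' = 1.6/(1−0.1609) = 1.9068 °C.
Change = 1.9068 − 2.2312 = -0.32 °C.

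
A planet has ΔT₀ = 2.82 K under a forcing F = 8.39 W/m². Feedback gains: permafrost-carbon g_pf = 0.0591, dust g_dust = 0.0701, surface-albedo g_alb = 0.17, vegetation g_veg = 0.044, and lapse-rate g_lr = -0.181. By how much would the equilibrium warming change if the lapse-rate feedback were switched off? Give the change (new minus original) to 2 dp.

Original: g = 0.1622, ΔT = 2.82/(1−0.1622) = 3.3660 K.
Without lapse-rate: g' = 0.3432, ΔT' = 2.82/(1−0.3432) = 4.2935 K.
Change = 4.2935 − 3.3660 = 0.93 K.

0.93 K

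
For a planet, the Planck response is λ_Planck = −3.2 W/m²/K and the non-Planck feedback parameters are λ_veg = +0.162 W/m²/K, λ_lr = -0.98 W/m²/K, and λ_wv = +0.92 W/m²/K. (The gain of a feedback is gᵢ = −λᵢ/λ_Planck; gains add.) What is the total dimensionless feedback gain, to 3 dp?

0.032

Convert to gains: g_veg = 0.162/3.2 = 0.05062; g_lr = -0.98/3.2 = -0.3062; g_wv = 0.92/3.2 = 0.2875.
Total gain g = 0.03192.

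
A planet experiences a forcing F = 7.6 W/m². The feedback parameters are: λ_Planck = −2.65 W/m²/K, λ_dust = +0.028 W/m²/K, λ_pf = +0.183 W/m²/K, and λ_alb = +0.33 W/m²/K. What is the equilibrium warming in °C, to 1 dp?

3.6 °C

Net feedback parameter λ = (−2.65) + (+0.028) + (+0.183) + (+0.33) = -2.109 W/m²/K.
ΔT = −F/λ = −7.6/(-2.109) = 3.6 °C.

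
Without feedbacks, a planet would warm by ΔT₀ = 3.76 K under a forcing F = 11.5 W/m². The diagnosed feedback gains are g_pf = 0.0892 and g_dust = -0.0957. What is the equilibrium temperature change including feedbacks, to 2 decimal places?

3.74 K

Total gain g = 0.0892 − 0.0957 = -0.0065.
Amplification A = 1/(1 + 0.0065) = 0.9935.
ΔT = 3.76 × 0.9935 = 3.74 K.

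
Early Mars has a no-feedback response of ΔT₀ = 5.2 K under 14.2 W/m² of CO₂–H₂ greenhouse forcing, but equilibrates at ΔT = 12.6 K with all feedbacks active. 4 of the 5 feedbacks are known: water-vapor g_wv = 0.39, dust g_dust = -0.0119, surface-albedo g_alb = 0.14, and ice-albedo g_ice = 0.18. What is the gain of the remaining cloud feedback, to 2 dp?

-0.11

Amplification A = ΔT/ΔT₀ = 12.6/5.2 = 2.423.
Total gain g = 1 − 1/A = 1 − 1/2.423 = 0.5873.
Known gains sum to 0.39 − 0.0119 + 0.14 + 0.18 = 0.6981.
g_cld = 0.5873 − 0.6981 = -0.11.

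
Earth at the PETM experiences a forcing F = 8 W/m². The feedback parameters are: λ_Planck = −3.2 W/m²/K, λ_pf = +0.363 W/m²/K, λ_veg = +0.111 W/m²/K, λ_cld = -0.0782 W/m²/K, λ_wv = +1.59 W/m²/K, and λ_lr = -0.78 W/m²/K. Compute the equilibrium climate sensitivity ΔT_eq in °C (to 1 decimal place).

Net feedback parameter λ = (−3.2) + (+0.363) + (+0.111) + (-0.0782) + (+1.59) + (-0.78) = -1.9942 W/m²/K.
ΔT = −F/λ = −8/(-1.9942) = 4.0 °C.

4.0 °C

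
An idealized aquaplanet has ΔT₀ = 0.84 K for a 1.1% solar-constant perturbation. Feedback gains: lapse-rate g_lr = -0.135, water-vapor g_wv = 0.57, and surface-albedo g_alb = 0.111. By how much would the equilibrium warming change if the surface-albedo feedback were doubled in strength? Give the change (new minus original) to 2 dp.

0.60 K

Original: g = 0.546, ΔT = 0.84/(1−0.546) = 1.8502 K.
With doubled surface-albedo: g' = 0.657, ΔT' = 0.84/(1−0.657) = 2.4490 K.
Change = 2.4490 − 1.8502 = 0.60 K.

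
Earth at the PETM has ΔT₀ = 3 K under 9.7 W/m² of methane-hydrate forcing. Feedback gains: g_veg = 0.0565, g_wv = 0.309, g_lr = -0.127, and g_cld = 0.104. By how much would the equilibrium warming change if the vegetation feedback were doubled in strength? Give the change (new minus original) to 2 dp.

Original: g = 0.3425, ΔT = 3/(1−0.3425) = 4.5627 K.
With doubled vegetation: g' = 0.399, ΔT' = 3/(1−0.399) = 4.9917 K.
Change = 4.9917 − 4.5627 = 0.43 K.

0.43 K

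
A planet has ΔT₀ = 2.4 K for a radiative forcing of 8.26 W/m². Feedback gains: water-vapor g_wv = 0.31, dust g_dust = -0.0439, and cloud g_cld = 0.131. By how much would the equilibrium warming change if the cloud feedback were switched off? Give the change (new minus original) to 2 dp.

Original: g = 0.3971, ΔT = 2.4/(1−0.3971) = 3.9808 K.
Without cloud: g' = 0.2661, ΔT' = 2.4/(1−0.2661) = 3.2702 K.
Change = 3.2702 − 3.9808 = -0.71 K.

-0.71 K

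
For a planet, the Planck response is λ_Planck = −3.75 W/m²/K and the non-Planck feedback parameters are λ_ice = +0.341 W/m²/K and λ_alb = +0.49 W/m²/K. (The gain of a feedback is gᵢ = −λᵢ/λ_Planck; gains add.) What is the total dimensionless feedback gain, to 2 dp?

Convert to gains: g_ice = 0.341/3.75 = 0.09093; g_alb = 0.49/3.75 = 0.1307.
Total gain g = 0.22163.

0.22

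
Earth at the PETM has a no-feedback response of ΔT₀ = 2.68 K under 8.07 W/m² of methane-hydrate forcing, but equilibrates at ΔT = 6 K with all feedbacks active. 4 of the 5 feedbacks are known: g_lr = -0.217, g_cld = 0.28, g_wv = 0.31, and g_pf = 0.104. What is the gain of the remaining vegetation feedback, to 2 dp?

0.08

Amplification A = ΔT/ΔT₀ = 6/2.68 = 2.239.
Total gain g = 1 − 1/A = 1 − 1/2.239 = 0.5534.
Known gains sum to -0.217 + 0.28 + 0.31 + 0.104 = 0.477.
g_veg = 0.5534 − 0.477 = 0.08.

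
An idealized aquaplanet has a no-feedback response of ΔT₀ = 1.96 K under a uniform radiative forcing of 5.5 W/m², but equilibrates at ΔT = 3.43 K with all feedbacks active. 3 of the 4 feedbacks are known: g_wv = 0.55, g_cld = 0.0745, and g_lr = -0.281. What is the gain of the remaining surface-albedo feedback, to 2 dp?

0.09

Amplification A = ΔT/ΔT₀ = 3.43/1.96 = 1.75.
Total gain g = 1 − 1/A = 1 − 1/1.75 = 0.4286.
Known gains sum to 0.55 + 0.0745 − 0.281 = 0.3435.
g_alb = 0.4286 − 0.3435 = 0.09.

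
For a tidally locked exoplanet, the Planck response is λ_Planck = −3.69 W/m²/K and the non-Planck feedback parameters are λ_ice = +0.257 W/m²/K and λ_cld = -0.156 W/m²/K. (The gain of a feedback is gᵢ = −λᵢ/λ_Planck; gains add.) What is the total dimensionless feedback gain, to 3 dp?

0.027

Convert to gains: g_ice = 0.257/3.69 = 0.06965; g_cld = -0.156/3.69 = -0.04228.
Total gain g = 0.02737.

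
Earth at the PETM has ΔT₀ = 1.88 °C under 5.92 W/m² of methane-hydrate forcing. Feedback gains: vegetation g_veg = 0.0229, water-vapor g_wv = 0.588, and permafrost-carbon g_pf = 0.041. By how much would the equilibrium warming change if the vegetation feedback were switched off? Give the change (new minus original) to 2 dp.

Original: g = 0.6519, ΔT = 1.88/(1−0.6519) = 5.4007 °C.
Without vegetation: g' = 0.629, ΔT' = 1.88/(1−0.629) = 5.0674 °C.
Change = 5.0674 − 5.4007 = -0.33 °C.

-0.33 °C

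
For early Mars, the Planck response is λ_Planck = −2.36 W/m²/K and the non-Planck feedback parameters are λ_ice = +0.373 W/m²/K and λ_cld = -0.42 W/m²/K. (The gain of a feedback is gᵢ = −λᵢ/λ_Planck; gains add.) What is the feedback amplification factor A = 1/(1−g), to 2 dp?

0.98

Convert to gains: g_ice = 0.373/2.36 = 0.1581; g_cld = -0.42/2.36 = -0.178.
Total gain g = -0.0199.
A = 1/(1 + 0.0199) = 0.98.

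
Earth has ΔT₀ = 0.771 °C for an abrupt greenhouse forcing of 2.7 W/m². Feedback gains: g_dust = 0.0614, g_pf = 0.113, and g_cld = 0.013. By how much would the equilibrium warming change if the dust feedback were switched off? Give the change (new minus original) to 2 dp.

Original: g = 0.1874, ΔT = 0.771/(1−0.1874) = 0.9488 °C.
Without dust: g' = 0.126, ΔT' = 0.771/(1−0.126) = 0.8822 °C.
Change = 0.8822 − 0.9488 = -0.07 °C.

-0.07 °C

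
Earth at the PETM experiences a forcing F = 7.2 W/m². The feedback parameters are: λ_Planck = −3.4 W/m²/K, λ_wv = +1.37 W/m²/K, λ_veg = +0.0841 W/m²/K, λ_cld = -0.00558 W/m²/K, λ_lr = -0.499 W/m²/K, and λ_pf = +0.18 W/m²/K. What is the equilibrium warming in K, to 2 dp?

Net feedback parameter λ = (−3.4) + (+1.37) + (+0.0841) + (-0.00558) + (-0.499) + (+0.18) = -2.27048 W/m²/K.
ΔT = −F/λ = −7.2/(-2.27048) = 3.17 K.

3.17 K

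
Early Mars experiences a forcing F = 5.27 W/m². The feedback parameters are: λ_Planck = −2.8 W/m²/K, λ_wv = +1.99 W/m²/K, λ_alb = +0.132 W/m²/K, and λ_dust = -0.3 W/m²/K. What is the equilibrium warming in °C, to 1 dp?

5.4 °C

Net feedback parameter λ = (−2.8) + (+1.99) + (+0.132) + (-0.3) = -0.978 W/m²/K.
ΔT = −F/λ = −5.27/(-0.978) = 5.4 °C.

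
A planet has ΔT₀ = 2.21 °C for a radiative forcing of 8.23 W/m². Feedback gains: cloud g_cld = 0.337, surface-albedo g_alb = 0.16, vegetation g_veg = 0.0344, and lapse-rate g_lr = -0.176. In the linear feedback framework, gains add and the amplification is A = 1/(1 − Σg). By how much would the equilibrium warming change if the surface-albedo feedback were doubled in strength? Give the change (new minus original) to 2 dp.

Original: g = 0.3554, ΔT = 2.21/(1−0.3554) = 3.4285 °C.
With doubled surface-albedo: g' = 0.5154, ΔT' = 2.21/(1−0.5154) = 4.5605 °C.
Change = 4.5605 − 3.4285 = 1.13 °C.

1.13 °C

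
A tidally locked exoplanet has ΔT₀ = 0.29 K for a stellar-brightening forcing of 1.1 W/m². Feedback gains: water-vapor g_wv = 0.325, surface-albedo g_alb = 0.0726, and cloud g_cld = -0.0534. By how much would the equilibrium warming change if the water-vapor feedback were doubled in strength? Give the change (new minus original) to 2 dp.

Original: g = 0.3442, ΔT = 0.29/(1−0.3442) = 0.4422 K.
With doubled water-vapor: g' = 0.6692, ΔT' = 0.29/(1−0.6692) = 0.8767 K.
Change = 0.8767 − 0.4422 = 0.43 K.

0.43 K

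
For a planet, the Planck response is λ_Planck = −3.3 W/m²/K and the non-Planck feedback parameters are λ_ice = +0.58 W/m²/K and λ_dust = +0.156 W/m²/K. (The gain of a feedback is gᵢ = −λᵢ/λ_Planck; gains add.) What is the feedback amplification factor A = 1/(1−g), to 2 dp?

Convert to gains: g_ice = 0.58/3.3 = 0.1758; g_dust = 0.156/3.3 = 0.04727.
Total gain g = 0.22307.
A = 1/(1 − 0.22307) = 1.29.

1.29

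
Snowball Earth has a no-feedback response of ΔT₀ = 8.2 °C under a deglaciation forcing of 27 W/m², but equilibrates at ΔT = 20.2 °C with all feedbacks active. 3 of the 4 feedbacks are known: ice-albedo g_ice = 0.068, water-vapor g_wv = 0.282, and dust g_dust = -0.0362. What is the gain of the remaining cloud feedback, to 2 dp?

Amplification A = ΔT/ΔT₀ = 20.2/8.2 = 2.463.
Total gain g = 1 − 1/A = 1 − 1/2.463 = 0.594.
Known gains sum to 0.068 + 0.282 − 0.0362 = 0.3138.
g_cld = 0.594 − 0.3138 = 0.28.

0.28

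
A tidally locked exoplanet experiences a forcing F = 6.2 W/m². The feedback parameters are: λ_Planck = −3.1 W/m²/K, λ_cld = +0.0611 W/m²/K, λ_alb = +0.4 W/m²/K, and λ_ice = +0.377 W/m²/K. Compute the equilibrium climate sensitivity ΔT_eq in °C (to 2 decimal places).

Net feedback parameter λ = (−3.1) + (+0.0611) + (+0.4) + (+0.377) = -2.2619 W/m²/K.
ΔT = −F/λ = −6.2/(-2.2619) = 2.74 °C.

2.74 °C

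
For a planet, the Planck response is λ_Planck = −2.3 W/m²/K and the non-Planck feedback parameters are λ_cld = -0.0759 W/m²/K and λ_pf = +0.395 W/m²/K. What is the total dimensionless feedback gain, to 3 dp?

0.139

Convert to gains: g_cld = -0.0759/2.3 = -0.033; g_pf = 0.395/2.3 = 0.1717.
Total gain g = 0.1387.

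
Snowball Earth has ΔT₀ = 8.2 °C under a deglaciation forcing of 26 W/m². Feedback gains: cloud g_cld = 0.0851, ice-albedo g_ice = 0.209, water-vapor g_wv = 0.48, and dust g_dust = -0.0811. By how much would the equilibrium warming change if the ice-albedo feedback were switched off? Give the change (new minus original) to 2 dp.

-10.82 °C

Original: g = 0.693, ΔT = 8.2/(1−0.693) = 26.7101 °C.
Without ice-albedo: g' = 0.484, ΔT' = 8.2/(1−0.484) = 15.8915 °C.
Change = 15.8915 − 26.7101 = -10.82 °C.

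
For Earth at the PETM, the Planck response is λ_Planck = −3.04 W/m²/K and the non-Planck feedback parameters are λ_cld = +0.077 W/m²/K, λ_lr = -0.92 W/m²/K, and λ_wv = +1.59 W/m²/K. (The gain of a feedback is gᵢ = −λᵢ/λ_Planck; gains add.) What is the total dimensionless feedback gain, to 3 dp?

0.246

Convert to gains: g_cld = 0.077/3.04 = 0.02533; g_lr = -0.92/3.04 = -0.3026; g_wv = 1.59/3.04 = 0.523.
Total gain g = 0.24573.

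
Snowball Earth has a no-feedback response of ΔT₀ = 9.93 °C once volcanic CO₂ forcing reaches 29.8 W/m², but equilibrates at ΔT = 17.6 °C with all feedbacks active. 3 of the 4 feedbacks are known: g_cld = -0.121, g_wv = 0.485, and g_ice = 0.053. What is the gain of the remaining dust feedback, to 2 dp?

Amplification A = ΔT/ΔT₀ = 17.6/9.93 = 1.772.
Total gain g = 1 − 1/A = 1 − 1/1.772 = 0.4357.
Known gains sum to -0.121 + 0.485 + 0.053 = 0.417.
g_dust = 0.4357 − 0.417 = 0.02.

0.02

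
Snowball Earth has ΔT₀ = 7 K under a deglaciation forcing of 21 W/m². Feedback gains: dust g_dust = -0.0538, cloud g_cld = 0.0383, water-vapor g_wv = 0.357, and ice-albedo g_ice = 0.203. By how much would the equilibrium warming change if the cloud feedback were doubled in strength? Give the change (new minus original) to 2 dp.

Original: g = 0.5445, ΔT = 7/(1−0.5445) = 15.3677 K.
With doubled cloud: g' = 0.5828, ΔT' = 7/(1−0.5828) = 16.7785 K.
Change = 16.7785 − 15.3677 = 1.41 K.

1.41 K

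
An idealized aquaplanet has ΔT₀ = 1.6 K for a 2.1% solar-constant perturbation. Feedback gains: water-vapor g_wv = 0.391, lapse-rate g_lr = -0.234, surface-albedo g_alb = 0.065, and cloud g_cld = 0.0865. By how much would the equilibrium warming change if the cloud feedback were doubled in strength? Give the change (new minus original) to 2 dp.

0.33 K

Original: g = 0.3085, ΔT = 1.6/(1−0.3085) = 2.3138 K.
With doubled cloud: g' = 0.395, ΔT' = 1.6/(1−0.395) = 2.6446 K.
Change = 2.6446 − 2.3138 = 0.33 K.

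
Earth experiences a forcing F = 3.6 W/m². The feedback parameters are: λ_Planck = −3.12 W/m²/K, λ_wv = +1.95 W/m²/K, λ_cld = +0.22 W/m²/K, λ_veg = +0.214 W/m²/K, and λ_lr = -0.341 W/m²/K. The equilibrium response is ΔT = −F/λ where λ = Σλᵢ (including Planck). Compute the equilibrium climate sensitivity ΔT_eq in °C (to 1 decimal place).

Net feedback parameter λ = (−3.12) + (+1.95) + (+0.22) + (+0.214) + (-0.341) = -1.077 W/m²/K.
ΔT = −F/λ = −3.6/(-1.077) = 3.3 °C.

3.3 °C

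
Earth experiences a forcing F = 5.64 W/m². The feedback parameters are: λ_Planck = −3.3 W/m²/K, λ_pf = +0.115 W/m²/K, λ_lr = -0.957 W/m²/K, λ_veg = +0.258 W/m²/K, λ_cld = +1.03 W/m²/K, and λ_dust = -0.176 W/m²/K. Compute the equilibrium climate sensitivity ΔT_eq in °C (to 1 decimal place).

1.9 °C

Net feedback parameter λ = (−3.3) + (+0.115) + (-0.957) + (+0.258) + (+1.03) + (-0.176) = -3.03 W/m²/K.
ΔT = −F/λ = −5.64/(-3.03) = 1.9 °C.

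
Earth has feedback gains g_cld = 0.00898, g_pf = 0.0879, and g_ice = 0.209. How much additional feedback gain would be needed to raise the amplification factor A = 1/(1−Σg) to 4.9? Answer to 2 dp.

Current total gain = 0.30588.
Target gain for A = 4.9: g* = 1 − 1/4.9 = 0.7959.
Additional gain needed = 0.7959 − 0.30588 = 0.49.

0.49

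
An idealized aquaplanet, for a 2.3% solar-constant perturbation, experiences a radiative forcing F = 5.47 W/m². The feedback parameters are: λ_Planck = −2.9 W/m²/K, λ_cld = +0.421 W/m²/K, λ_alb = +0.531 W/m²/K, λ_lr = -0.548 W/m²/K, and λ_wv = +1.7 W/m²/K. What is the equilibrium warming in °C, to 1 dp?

6.9 °C

Net feedback parameter λ = (−2.9) + (+0.421) + (+0.531) + (-0.548) + (+1.7) = -0.796 W/m²/K.
ΔT = −F/λ = −5.47/(-0.796) = 6.9 °C.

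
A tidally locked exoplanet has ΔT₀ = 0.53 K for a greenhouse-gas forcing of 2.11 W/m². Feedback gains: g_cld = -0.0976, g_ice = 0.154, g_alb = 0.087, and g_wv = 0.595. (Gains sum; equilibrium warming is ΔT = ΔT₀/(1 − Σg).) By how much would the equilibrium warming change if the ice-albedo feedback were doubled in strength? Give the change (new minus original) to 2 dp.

2.90 K

Original: g = 0.7384, ΔT = 0.53/(1−0.7384) = 2.0260 K.
With doubled ice-albedo: g' = 0.8924, ΔT' = 0.53/(1−0.8924) = 4.9257 K.
Change = 4.9257 − 2.0260 = 2.90 K.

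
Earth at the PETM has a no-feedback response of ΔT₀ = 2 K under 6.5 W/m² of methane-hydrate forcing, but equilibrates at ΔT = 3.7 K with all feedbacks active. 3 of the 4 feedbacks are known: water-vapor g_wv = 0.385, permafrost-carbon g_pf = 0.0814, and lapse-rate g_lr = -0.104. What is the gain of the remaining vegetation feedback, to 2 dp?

0.10

Amplification A = ΔT/ΔT₀ = 3.7/2 = 1.85.
Total gain g = 1 − 1/A = 1 − 1/1.85 = 0.4595.
Known gains sum to 0.385 + 0.0814 − 0.104 = 0.3624.
g_veg = 0.4595 − 0.3624 = 0.10.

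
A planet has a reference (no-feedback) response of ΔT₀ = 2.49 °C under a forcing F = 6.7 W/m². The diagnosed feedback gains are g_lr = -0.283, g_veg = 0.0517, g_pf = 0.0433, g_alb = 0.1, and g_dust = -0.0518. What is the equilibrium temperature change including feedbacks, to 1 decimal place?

Total gain g = -0.283 + 0.0517 + 0.0433 + 0.1 − 0.0518 = -0.1398.
Amplification A = 1/(1 + 0.1398) = 0.8773.
ΔT = 2.49 × 0.8773 = 2.2 °C.

2.2 °C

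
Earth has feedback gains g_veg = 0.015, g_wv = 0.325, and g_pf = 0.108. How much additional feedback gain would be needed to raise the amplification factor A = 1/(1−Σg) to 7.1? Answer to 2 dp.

0.41

Current total gain = 0.448.
Target gain for A = 7.1: g* = 1 − 1/7.1 = 0.8592.
Additional gain needed = 0.8592 − 0.448 = 0.41.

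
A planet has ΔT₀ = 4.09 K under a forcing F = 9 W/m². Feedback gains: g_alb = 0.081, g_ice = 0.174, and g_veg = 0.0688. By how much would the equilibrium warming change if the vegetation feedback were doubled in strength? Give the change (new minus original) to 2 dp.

0.69 K

Original: g = 0.3238, ΔT = 4.09/(1−0.3238) = 6.0485 K.
With doubled vegetation: g' = 0.3926, ΔT' = 4.09/(1−0.3926) = 6.7336 K.
Change = 6.7336 − 6.0485 = 0.69 K.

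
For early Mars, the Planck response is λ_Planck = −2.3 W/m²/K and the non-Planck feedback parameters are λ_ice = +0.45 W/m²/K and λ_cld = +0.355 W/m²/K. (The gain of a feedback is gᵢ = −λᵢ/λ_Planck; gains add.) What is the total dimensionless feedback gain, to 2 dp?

Convert to gains: g_ice = 0.45/2.3 = 0.1957; g_cld = 0.355/2.3 = 0.1543.
Total gain g = 0.35.

0.35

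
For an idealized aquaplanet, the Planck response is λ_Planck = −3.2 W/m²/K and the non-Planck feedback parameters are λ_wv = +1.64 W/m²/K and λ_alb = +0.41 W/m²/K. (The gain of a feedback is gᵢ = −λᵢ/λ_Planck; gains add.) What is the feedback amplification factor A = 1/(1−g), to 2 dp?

2.78

Convert to gains: g_wv = 1.64/3.2 = 0.5125; g_alb = 0.41/3.2 = 0.1281.
Total gain g = 0.6406.
A = 1/(1 − 0.6406) = 2.78.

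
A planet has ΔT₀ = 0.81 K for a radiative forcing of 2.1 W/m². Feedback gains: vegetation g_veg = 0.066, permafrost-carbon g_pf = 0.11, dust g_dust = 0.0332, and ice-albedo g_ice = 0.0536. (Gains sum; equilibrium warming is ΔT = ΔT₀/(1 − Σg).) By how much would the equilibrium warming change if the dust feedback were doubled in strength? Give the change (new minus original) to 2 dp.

Original: g = 0.2628, ΔT = 0.81/(1−0.2628) = 1.0988 K.
With doubled dust: g' = 0.296, ΔT' = 0.81/(1−0.296) = 1.1506 K.
Change = 1.1506 − 1.0988 = 0.05 K.

0.05 K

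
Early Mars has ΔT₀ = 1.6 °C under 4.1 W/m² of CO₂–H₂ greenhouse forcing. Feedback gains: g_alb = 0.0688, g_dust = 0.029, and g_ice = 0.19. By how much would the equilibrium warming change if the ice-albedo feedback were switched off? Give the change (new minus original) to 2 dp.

-0.47 °C

Original: g = 0.2878, ΔT = 1.6/(1−0.2878) = 2.2466 °C.
Without ice-albedo: g' = 0.0978, ΔT' = 1.6/(1−0.0978) = 1.7734 °C.
Change = 1.7734 − 2.2466 = -0.47 °C.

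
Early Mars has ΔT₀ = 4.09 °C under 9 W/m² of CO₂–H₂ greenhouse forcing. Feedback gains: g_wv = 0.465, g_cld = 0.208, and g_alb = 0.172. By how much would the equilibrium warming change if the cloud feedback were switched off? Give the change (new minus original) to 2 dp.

-15.12 °C

Original: g = 0.845, ΔT = 4.09/(1−0.845) = 26.3871 °C.
Without cloud: g' = 0.637, ΔT' = 4.09/(1−0.637) = 11.2672 °C.
Change = 11.2672 − 26.3871 = -15.12 °C.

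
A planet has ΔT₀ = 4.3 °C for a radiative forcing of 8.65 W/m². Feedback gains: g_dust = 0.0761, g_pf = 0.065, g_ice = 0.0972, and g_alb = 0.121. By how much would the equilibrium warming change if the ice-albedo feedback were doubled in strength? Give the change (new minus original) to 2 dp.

Original: g = 0.3593, ΔT = 4.3/(1−0.3593) = 6.7114 °C.
With doubled ice-albedo: g' = 0.4565, ΔT' = 4.3/(1−0.4565) = 7.9117 °C.
Change = 7.9117 − 6.7114 = 1.20 °C.

1.20 °C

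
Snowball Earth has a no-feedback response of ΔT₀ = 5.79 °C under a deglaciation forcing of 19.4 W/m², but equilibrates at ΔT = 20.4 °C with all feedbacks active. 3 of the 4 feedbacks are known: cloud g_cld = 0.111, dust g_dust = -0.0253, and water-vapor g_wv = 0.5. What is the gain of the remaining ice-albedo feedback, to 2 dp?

Amplification A = ΔT/ΔT₀ = 20.4/5.79 = 3.523.
Total gain g = 1 − 1/A = 1 − 1/3.523 = 0.7162.
Known gains sum to 0.111 − 0.0253 + 0.5 = 0.5857.
g_ice = 0.7162 − 0.5857 = 0.13.

0.13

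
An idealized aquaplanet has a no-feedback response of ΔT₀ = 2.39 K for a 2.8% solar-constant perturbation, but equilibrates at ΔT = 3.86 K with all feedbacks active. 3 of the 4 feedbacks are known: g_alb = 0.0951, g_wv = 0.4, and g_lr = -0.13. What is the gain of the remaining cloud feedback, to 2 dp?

Amplification A = ΔT/ΔT₀ = 3.86/2.39 = 1.615.
Total gain g = 1 − 1/A = 1 − 1/1.615 = 0.3808.
Known gains sum to 0.0951 + 0.4 − 0.13 = 0.3651.
g_cld = 0.3808 − 0.3651 = 0.02.

0.02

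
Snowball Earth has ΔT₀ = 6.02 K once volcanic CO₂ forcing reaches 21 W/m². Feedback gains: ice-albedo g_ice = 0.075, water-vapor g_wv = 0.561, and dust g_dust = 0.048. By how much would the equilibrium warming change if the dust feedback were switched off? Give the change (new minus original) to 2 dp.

-2.51 K

Original: g = 0.684, ΔT = 6.02/(1−0.684) = 19.0506 K.
Without dust: g' = 0.636, ΔT' = 6.02/(1−0.636) = 16.5385 K.
Change = 16.5385 − 19.0506 = -2.51 K.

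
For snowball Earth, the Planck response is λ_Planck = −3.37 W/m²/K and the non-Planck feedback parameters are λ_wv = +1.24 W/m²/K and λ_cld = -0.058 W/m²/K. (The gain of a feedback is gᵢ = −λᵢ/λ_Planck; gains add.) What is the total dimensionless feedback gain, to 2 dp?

0.35

Convert to gains: g_wv = 1.24/3.37 = 0.368; g_cld = -0.058/3.37 = -0.01721.
Total gain g = 0.35079.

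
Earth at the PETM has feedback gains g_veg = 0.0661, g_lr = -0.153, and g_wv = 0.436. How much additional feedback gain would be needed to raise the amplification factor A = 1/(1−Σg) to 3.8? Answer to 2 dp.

Current total gain = 0.3491.
Target gain for A = 3.8: g* = 1 − 1/3.8 = 0.7368.
Additional gain needed = 0.7368 − 0.3491 = 0.39.

0.39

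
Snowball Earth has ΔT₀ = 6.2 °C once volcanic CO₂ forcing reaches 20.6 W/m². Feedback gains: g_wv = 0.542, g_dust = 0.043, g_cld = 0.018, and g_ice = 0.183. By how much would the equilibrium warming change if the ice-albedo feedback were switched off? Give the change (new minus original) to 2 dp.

Original: g = 0.786, ΔT = 6.2/(1−0.786) = 28.9720 °C.
Without ice-albedo: g' = 0.603, ΔT' = 6.2/(1−0.603) = 15.6171 °C.
Change = 15.6171 − 28.9720 = -13.35 °C.

-13.35 °C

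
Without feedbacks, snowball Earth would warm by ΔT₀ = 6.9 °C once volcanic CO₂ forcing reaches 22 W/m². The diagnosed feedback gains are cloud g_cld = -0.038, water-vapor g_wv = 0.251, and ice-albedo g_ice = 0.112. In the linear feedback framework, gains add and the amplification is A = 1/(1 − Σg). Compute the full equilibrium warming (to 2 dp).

10.22 °C

Total gain g = -0.038 + 0.251 + 0.112 = 0.325.
Amplification A = 1/(1 − 0.325) = 1.481.
ΔT = 6.9 × 1.481 = 10.22 °C.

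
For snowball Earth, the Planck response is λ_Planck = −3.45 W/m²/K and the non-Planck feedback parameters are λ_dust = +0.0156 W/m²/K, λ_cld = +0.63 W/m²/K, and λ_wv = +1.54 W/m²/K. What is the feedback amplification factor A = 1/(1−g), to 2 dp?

Convert to gains: g_dust = 0.0156/3.45 = 0.004522; g_cld = 0.63/3.45 = 0.1826; g_wv = 1.54/3.45 = 0.4464.
Total gain g = 0.633522.
A = 1/(1 − 0.633522) = 2.73.

2.73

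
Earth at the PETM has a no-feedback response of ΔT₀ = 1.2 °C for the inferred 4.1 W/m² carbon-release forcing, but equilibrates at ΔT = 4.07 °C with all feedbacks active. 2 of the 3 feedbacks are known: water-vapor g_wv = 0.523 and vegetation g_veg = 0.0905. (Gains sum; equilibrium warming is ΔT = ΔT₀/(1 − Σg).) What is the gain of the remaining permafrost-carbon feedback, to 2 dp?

Amplification A = ΔT/ΔT₀ = 4.07/1.2 = 3.392.
Total gain g = 1 − 1/A = 1 − 1/3.392 = 0.7052.
Known gains sum to 0.523 + 0.0905 = 0.6135.
g_pf = 0.7052 − 0.6135 = 0.09.

0.09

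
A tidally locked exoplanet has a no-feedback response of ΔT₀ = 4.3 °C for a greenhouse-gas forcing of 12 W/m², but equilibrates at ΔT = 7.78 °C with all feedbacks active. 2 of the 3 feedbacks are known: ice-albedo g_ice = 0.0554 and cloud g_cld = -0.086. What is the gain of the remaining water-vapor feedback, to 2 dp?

Amplification A = ΔT/ΔT₀ = 7.78/4.3 = 1.809.
Total gain g = 1 − 1/A = 1 − 1/1.809 = 0.4472.
Known gains sum to 0.0554 − 0.086 = -0.0306.
g_wv = 0.4472 + 0.0306 = 0.48.

0.48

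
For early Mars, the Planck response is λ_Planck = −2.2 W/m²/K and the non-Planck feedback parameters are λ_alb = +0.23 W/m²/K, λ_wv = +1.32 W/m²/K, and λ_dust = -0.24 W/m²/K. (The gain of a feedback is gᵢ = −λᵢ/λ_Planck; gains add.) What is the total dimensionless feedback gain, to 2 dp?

0.60

Convert to gains: g_alb = 0.23/2.2 = 0.1045; g_wv = 1.32/2.2 = 0.6; g_dust = -0.24/2.2 = -0.1091.
Total gain g = 0.5954.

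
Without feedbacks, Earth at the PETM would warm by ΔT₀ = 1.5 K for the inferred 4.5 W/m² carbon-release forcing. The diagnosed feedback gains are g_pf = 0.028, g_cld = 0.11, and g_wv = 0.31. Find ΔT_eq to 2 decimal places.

Total gain g = 0.028 + 0.11 + 0.31 = 0.448.
Amplification A = 1/(1 − 0.448) = 1.812.
ΔT = 1.5 × 1.812 = 2.72 K.

2.72 K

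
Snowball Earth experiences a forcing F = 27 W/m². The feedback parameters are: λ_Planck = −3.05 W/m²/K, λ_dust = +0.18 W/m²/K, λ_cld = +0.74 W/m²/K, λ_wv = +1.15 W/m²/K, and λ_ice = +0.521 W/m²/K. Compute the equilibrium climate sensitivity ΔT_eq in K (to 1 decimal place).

Net feedback parameter λ = (−3.05) + (+0.18) + (+0.74) + (+1.15) + (+0.521) = -0.459 W/m²/K.
ΔT = −F/λ = −27/(-0.459) = 58.8 K.

58.8 K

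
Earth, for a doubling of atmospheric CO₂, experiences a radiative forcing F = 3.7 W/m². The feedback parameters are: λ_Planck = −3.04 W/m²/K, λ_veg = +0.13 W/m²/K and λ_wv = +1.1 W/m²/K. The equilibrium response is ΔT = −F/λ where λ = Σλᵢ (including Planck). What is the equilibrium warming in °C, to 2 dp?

2.04 °C

Net feedback parameter λ = (−3.04) + (+0.13) + (+1.1) = -1.81 W/m²/K.
ΔT = −F/λ = −3.7/(-1.81) = 2.04 °C.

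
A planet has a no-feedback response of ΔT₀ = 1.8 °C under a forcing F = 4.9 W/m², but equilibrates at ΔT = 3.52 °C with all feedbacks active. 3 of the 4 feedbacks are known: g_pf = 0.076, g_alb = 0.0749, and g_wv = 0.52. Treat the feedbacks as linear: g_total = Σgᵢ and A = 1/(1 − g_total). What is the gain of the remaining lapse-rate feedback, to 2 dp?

Amplification A = ΔT/ΔT₀ = 3.52/1.8 = 1.956.
Total gain g = 1 − 1/A = 1 − 1/1.956 = 0.4888.
Known gains sum to 0.076 + 0.0749 + 0.52 = 0.6709.
g_lr = 0.4888 − 0.6709 = -0.18.

-0.18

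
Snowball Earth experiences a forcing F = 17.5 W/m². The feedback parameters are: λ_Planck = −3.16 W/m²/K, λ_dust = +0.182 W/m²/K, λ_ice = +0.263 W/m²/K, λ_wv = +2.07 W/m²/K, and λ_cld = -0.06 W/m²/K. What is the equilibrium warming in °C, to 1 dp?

24.8 °C

Net feedback parameter λ = (−3.16) + (+0.182) + (+0.263) + (+2.07) + (-0.06) = -0.705 W/m²/K.
ΔT = −F/λ = −17.5/(-0.705) = 24.8 °C.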